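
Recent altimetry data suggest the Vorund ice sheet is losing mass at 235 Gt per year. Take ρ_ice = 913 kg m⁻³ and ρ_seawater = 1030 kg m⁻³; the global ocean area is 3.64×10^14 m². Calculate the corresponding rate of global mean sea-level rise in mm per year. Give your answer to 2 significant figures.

≈ 0.63 mm/yr

ρ_w = 1030 kg m⁻³. Annual water volume added = 235 Gt / ρ_w = 2.350×10^14 kg / 1030 kg m⁻³ = 2.282×10^11 m³.
Δh per year = 2.282×10^11 / 3.64×10^14 = 6.27×10^-4 m = 0.63 mm.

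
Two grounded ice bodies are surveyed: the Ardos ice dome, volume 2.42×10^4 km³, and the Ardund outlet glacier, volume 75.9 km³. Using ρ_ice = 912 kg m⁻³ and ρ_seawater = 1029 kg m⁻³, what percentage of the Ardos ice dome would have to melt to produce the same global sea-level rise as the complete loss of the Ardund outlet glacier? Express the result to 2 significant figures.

Equal sea-level rise means equal mass of meltwater, i.e. equal mass of ice lost.
Ice mass of Ardund: 6.922×10^13 kg; ice mass of Ardos: 2.207×10^16 kg.
Fraction required = 6.922×10^13 / 2.207×10^16 = 3.14×10^-3 → 0.31 %.

≈ 0.31 %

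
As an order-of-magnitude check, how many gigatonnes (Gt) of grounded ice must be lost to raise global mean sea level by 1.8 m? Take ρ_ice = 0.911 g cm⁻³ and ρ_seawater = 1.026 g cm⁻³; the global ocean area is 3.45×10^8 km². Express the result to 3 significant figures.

≈ 6.37×10^5 Gt

Required water volume = Δh × A = 1.8 m × 3.45×10^14 m² = 6.210×10^14 m³.
ρ_w = 1.026 g cm⁻³ = 1026 kg m⁻³, so the mass of water = 6.210×10^14 m³ × 1026 kg m⁻³ = 6.371×10^17 kg = 6.37×10^5 Gt (and the same mass of ice, by conservation).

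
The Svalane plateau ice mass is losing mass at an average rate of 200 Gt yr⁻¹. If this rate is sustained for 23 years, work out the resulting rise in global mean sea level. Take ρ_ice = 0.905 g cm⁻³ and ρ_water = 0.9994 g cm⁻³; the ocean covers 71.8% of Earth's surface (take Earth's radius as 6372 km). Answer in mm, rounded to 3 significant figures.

Total mass lost = 200 Gt/yr × 23 yr = 4600 Gt = 4.600×10^15 kg.
ρ_w = 0.9994 g cm⁻³ = 999.4 kg m⁻³, so water volume = 4.600×10^15 / 999.4 = 4.603×10^12 m³.
Δh = 4.603×10^12 / 3.66×10^14 = 0.0126 m = 12.6 mm.

≈ 12.6 mm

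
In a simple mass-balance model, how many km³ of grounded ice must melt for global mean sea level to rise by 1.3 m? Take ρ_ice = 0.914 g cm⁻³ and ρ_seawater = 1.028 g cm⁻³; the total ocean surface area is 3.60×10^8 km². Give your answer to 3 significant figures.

≈ 5.26×10^5 km³

Required water volume = Δh × A = 1.3 m × 3.60×10^14 m² = 4.680×10^14 m³ = 4.680×10^5 km³.
Ice volume = water volume × ρ_w/ρ_ice = 4.680×10^5 × 1028/914 = 5.26×10^5 km³.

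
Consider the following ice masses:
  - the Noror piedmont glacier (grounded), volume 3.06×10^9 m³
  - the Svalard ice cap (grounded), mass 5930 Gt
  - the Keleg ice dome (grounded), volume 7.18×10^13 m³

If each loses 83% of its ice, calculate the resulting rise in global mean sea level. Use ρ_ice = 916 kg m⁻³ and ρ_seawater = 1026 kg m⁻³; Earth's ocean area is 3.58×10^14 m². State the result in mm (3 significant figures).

≈ 162 mm

Noror: 0.83 × 3.06×10^9 m³ × (916/1026) = 2.268×10^9 m³ of water.
Svalard: 0.83 × 5930 Gt = 4.922×10^15 kg; dividing by ρ_w = 1026 kg m⁻³ gives 4.797×10^12 m³ of water.
Keleg: 0.83 × 7.18×10^13 m³ × (916/1026) = 5.320×10^13 m³ of water.
Total added water ≈ 5.800×10^13 m³ over 3.58×10^14 m² → Δh = 0.162 m = 162 mm.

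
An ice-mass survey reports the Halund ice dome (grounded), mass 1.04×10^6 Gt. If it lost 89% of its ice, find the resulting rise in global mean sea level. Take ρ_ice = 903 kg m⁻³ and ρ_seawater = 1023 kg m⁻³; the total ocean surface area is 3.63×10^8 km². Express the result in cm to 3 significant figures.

Halund: 0.89 × 1.04×10^6 Gt = 9.256×10^17 kg; dividing by ρ_w = 1023 kg m⁻³ gives 9.048×10^14 m³ of water.
Spread over 3.63×10^14 m² of ocean, Δh = 9.048×10^14 / 3.63×10^14 = 2.49 m = 249 cm.

≈ 249 cm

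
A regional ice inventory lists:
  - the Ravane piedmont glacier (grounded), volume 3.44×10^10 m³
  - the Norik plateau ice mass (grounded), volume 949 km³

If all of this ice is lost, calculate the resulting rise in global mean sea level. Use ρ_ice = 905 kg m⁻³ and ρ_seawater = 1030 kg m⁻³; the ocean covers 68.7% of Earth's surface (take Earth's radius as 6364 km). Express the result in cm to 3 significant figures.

Ravane: 3.44×10^10 m³ × (905/1030) = 3.023×10^10 m³ of water.
Norik: 949 km³ × (905/1030) = 833.8 km³ of water.
Total added water ≈ 8.641×10^11 m³ over 3.50×10^14 m² → Δh = 2.47×10^-3 m = 0.247 cm.

≈ 0.247 cm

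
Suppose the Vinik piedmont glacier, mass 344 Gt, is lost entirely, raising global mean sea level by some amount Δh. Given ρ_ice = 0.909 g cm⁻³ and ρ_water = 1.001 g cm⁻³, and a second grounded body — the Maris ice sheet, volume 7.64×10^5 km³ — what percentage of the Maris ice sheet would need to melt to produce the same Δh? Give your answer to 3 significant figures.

Equal sea-level rise means equal mass of meltwater, i.e. equal mass of ice lost.
Ice mass of Vinik: 3.440×10^14 kg; ice mass of Maris: 6.945×10^17 kg.
Fraction required = 3.440×10^14 / 6.945×10^17 = 4.95×10^-4 → 0.0495 %.

≈ 0.0495 %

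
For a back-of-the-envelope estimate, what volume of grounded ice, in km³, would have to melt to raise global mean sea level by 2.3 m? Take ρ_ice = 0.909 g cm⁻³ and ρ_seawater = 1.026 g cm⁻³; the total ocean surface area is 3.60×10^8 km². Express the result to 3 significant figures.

Required water volume = Δh × A = 2.3 m × 3.60×10^14 m² = 8.280×10^14 m³ = 8.280×10^5 km³.
Ice volume = water volume × ρ_w/ρ_ice = 8.280×10^5 × 1026/909 = 9.35×10^5 km³.

≈ 9.35×10^5 km³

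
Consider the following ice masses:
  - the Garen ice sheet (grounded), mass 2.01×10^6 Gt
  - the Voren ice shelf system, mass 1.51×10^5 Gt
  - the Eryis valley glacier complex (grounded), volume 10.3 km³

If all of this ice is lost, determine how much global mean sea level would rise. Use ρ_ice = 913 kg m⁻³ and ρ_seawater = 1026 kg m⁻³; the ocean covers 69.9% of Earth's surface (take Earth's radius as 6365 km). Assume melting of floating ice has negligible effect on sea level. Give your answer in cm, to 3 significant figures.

Garen: 2.01×10^6 Gt = 2.010×10^18 kg; dividing by ρ_w = 1026 kg m⁻³ gives 1.959×10^15 m³ of water.
The Voren ice shelf system is floating and already displaces its own weight of water, so its melt adds essentially nothing to sea level.
Eryis: 10.3 km³ × (913/1026) = 9.166 km³ of water.
Total added water ≈ 1.959×10^15 m³ over 3.56×10^14 m² → Δh = 5.51 m = 551 cm.

≈ 551 cm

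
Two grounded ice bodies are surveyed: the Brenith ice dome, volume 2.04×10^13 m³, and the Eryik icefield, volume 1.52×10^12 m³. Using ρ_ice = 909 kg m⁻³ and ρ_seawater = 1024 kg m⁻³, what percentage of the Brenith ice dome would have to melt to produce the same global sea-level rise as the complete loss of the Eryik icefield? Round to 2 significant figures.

≈ 7.5 %

Equal sea-level rise means equal mass of meltwater, i.e. equal mass of ice lost.
Ice mass of Eryik: 1.382×10^15 kg; ice mass of Brenith: 1.854×10^16 kg.
Fraction required = 1.382×10^15 / 1.854×10^16 = 0.0745 → 7.5 %.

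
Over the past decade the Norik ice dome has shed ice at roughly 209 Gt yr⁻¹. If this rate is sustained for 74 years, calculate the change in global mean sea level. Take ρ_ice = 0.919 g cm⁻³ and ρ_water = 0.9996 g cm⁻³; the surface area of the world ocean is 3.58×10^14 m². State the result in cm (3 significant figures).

Total mass lost = 209 Gt/yr × 74 yr = 1.547×10^4 Gt = 1.547×10^16 kg.
ρ_w = 0.9996 g cm⁻³ = 999.6 kg m⁻³, so water volume = 1.547×10^16 / 999.6 = 1.547×10^13 m³.
Δh = 1.547×10^13 / 3.58×10^14 = 0.0432 m = 4.32 cm.

≈ 4.32 cm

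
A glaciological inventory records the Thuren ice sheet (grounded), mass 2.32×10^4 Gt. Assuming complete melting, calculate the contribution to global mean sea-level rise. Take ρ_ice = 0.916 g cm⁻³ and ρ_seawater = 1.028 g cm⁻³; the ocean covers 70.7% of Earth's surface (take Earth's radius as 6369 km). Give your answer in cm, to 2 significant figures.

Thuren: 2.32×10^4 Gt = 2.320×10^16 kg; dividing by ρ_w = 1.028 g cm⁻³ = 1028 kg m⁻³ gives 2.257×10^13 m³ of water.
Spread over 3.60×10^14 m² of ocean, Δh = 2.257×10^13 / 3.60×10^14 = 0.0626 m = 6.3 cm.

≈ 6.3 cm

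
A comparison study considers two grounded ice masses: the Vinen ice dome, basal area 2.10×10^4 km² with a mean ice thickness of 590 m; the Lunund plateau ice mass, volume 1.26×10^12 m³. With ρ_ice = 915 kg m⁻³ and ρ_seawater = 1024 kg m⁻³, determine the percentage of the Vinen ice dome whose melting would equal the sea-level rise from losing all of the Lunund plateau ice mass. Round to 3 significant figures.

≈ 10.2 %

Equal sea-level rise means equal mass of meltwater, i.e. equal mass of ice lost.
Ice mass of Lunund: 1.153×10^15 kg; ice mass of Vinen: 1.134×10^16 kg.
Fraction required = 1.153×10^15 / 1.134×10^16 = 0.102 → 10.2 %.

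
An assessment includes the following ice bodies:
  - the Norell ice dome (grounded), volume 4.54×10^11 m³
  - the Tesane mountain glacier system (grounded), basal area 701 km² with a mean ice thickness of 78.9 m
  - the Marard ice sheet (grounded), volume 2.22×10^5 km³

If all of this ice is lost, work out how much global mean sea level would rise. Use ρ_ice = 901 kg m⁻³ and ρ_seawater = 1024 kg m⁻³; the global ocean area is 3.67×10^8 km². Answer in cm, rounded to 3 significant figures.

Norell: 4.54×10^11 m³ × (901/1024) = 3.995×10^11 m³ of water.
Tesane: ice volume = 701 km² × 78.9 m = 55.31 km³; 55.31 × (901/1024) = 48.67 km³ of water.
Marard: 2.22×10^5 km³ × (901/1024) = 1.953×10^5 km³ of water.
Total added water ≈ 1.958×10^14 m³ over 3.67×10^14 m² → Δh = 0.533 m = 53.3 cm.

≈ 53.3 cm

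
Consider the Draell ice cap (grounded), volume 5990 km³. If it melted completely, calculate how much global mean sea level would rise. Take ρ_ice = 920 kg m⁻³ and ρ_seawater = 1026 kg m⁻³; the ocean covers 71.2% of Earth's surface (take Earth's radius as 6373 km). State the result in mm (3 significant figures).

Draell: 5990 km³ × (920/1026) = 5371 km³ of water.
Spread over 3.63×10^14 m² of ocean, Δh = 5.371×10^12 / 3.63×10^14 = 0.0148 m = 14.8 mm.

≈ 14.8 mm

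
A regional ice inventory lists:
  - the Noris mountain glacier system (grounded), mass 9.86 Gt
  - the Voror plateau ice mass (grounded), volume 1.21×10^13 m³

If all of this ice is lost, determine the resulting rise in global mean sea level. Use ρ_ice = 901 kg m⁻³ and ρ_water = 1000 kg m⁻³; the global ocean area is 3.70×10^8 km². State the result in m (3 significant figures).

Noris: 9.86 Gt = 9.860×10^12 kg; dividing by ρ_w = 1000 kg m⁻³ gives 9.860×10^9 m³ of water.
Voror: 1.21×10^13 m³ × (901/1000) = 1.090×10^13 m³ of water.
Total added water ≈ 1.091×10^13 m³ over 3.70×10^14 m² → Δh = 0.0295 m.

≈ 0.0295 m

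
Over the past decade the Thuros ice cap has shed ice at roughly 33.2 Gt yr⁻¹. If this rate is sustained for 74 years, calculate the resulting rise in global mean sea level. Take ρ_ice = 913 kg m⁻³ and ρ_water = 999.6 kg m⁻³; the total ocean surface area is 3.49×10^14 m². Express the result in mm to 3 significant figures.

Total mass lost = 33.2 Gt/yr × 74 yr = 2457 Gt = 2.457×10^15 kg.
ρ_w = 999.6 kg m⁻³, so water volume = 2.457×10^15 / 999.6 = 2.458×10^12 m³.
Δh = 2.458×10^12 / 3.49×10^14 = 7.04×10^-3 m = 7.04 mm.

≈ 7.04 mm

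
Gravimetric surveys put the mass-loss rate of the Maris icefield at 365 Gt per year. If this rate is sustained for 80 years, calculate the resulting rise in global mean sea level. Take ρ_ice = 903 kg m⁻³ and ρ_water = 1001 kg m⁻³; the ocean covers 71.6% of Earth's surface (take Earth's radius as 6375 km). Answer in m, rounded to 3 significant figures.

≈ 0.0798 m

Total mass lost = 365 Gt/yr × 80 yr = 2.920×10^4 Gt = 2.920×10^16 kg.
ρ_w = 1001 kg m⁻³, so water volume = 2.920×10^16 / 1001 = 2.917×10^13 m³.
Δh = 2.917×10^13 / 3.66×10^14 = 0.0798 m.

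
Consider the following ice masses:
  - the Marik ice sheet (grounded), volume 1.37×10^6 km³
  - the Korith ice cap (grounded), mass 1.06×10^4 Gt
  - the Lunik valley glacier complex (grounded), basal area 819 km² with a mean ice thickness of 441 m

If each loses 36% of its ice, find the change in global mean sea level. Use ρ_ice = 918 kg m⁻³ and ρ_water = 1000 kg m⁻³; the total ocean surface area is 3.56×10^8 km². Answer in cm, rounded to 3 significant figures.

≈ 128 cm

Marik: 0.36 × 1.37×10^6 km³ × (918/1000) = 4.528×10^5 km³ of water.
Korith: 0.36 × 1.06×10^4 Gt = 3.816×10^15 kg; dividing by ρ_w = 1000 kg m⁻³ gives 3.816×10^12 m³ of water.
Lunik: ice volume = 819 km² × 441 m = 361.2 km³; 0.36 × 361.2 × (918/1000) = 119.4 km³ of water.
Total added water ≈ 4.567×10^14 m³ over 3.56×10^14 m² → Δh = 1.28 m = 128 cm.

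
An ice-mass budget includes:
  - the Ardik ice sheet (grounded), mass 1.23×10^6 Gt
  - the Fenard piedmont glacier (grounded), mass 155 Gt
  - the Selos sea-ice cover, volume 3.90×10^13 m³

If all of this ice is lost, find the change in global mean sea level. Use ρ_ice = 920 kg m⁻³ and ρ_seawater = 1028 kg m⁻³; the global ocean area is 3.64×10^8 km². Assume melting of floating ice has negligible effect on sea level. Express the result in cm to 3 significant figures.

Ardik: 1.23×10^6 Gt = 1.230×10^18 kg; dividing by ρ_w = 1028 kg m⁻³ gives 1.196×10^15 m³ of water.
Fenard: 155 Gt = 1.550×10^14 kg; dividing by ρ_w = 1028 kg m⁻³ gives 1.508×10^11 m³ of water.
The Selos sea-ice cover is floating and already displaces its own weight of water, so its melt adds essentially nothing to sea level.
Total added water ≈ 1.197×10^15 m³ over 3.64×10^14 m² → Δh = 3.29 m = 329 cm.

≈ 329 cm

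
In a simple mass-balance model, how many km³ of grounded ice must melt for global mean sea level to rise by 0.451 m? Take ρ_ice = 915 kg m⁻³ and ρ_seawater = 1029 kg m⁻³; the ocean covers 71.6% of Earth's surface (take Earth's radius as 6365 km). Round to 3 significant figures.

Required water volume = Δh × A = 0.451 m × 3.65×10^14 m² = 1.644×10^14 m³ = 1.644×10^5 km³.
Ice volume = water volume × ρ_w/ρ_ice = 1.644×10^5 × 1029/915 = 1.85×10^5 km³.

≈ 1.85×10^5 km³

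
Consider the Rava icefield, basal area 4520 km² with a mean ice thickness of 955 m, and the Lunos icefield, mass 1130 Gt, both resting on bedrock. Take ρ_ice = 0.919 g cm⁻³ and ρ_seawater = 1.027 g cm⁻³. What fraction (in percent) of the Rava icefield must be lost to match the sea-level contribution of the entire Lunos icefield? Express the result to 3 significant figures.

Equal sea-level rise means equal mass of meltwater, i.e. equal mass of ice lost.
Ice mass of Lunos: 1.130×10^15 kg; ice mass of Rava: 3.967×10^15 kg.
Fraction required = 1.130×10^15 / 3.967×10^15 = 0.285 → 28.5 %.

≈ 28.5 %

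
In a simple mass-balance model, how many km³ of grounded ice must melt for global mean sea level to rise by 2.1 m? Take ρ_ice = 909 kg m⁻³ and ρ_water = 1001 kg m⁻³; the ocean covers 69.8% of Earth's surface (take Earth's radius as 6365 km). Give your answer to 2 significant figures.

≈ 8.2×10^5 km³

Required water volume = Δh × A = 2.1 m × 3.55×10^14 m² = 7.462×10^14 m³ = 7.462×10^5 km³.
Ice volume = water volume × ρ_w/ρ_ice = 7.462×10^5 × 1001/909 = 8.2×10^5 km³.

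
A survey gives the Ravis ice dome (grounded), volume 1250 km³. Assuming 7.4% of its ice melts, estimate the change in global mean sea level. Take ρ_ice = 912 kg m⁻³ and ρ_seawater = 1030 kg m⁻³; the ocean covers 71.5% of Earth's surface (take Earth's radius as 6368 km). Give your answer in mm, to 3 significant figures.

Ravis: 0.074 × 1250 km³ × (912/1030) = 81.90 km³ of water.
Spread over 3.64×10^14 m² of ocean, Δh = 8.190×10^10 / 3.64×10^14 = 2.25×10^-4 m = 0.225 mm.

≈ 0.225 mm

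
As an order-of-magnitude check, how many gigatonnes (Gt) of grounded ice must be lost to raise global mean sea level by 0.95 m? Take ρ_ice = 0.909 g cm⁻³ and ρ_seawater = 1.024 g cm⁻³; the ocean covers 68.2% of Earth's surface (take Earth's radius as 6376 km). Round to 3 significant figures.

Required water volume = Δh × A = 0.95 m × 3.48×10^14 m² = 3.310×10^14 m³.
ρ_w = 1.024 g cm⁻³ = 1024 kg m⁻³, so the mass of water = 3.310×10^14 m³ × 1024 kg m⁻³ = 3.389×10^17 kg = 3.39×10^5 Gt (and the same mass of ice, by conservation).

≈ 3.39×10^5 Gt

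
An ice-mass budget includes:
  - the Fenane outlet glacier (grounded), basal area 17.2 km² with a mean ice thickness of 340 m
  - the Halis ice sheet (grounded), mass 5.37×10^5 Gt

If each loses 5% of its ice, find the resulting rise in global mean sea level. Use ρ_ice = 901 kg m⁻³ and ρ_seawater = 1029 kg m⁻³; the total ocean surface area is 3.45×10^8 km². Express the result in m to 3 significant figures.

Fenane: ice volume = 17.2 km² × 340 m = 5.848 km³; 0.05 × 5.848 × (901/1029) = 0.2560 km³ of water.
Halis: 0.05 × 5.37×10^5 Gt = 2.685×10^16 kg; dividing by ρ_w = 1029 kg m⁻³ gives 2.609×10^13 m³ of water.
Total added water ≈ 2.609×10^13 m³ over 3.45×10^14 m² → Δh = 0.0756 m.

≈ 0.0756 m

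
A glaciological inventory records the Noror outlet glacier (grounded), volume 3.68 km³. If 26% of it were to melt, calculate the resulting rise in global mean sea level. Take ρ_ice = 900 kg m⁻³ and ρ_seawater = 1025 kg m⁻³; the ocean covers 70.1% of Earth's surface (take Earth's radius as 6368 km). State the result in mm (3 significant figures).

≈ 2.35×10^-3 mm

Noror: 0.26 × 3.68 km³ × (900/1025) = 0.8401 km³ of water.
Spread over 3.57×10^14 m² of ocean, Δh = 8.401×10^8 / 3.57×10^14 = 2.35×10^-6 m = 2.35×10^-3 mm.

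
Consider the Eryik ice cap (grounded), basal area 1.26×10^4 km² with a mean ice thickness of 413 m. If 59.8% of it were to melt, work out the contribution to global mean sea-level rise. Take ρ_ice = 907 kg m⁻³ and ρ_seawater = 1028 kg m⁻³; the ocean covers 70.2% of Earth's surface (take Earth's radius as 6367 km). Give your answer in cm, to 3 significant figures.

≈ 0.768 cm

Eryik: ice volume = 1.26×10^4 km² × 413 m = 5204 km³; 0.598 × 5204 × (907/1028) = 2746 km³ of water.
Spread over 3.58×10^14 m² of ocean, Δh = 2.746×10^12 / 3.58×10^14 = 7.68×10^-3 m = 0.768 cm.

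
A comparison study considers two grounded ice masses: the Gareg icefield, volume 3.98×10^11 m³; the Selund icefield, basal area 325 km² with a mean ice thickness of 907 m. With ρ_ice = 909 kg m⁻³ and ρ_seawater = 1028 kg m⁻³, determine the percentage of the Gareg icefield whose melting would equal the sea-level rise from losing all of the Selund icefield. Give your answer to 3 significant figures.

≈ 74.1 %

Equal sea-level rise means equal mass of meltwater, i.e. equal mass of ice lost.
Ice mass of Selund: 2.680×10^14 kg; ice mass of Gareg: 3.618×10^14 kg.
Fraction required = 2.680×10^14 / 3.618×10^14 = 0.741 → 74.1 %.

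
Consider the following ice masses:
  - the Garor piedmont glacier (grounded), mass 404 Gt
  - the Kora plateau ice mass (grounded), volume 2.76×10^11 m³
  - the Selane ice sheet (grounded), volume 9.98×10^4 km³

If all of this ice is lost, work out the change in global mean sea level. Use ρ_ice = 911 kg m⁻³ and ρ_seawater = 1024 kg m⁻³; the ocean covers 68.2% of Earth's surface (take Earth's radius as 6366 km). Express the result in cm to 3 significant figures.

≈ 25.7 cm

Garor: 404 Gt = 4.040×10^14 kg; dividing by ρ_w = 1024 kg m⁻³ gives 3.945×10^11 m³ of water.
Kora: 2.76×10^11 m³ × (911/1024) = 2.455×10^11 m³ of water.
Selane: 9.98×10^4 km³ × (911/1024) = 8.879×10^4 km³ of water.
Total added water ≈ 8.943×10^13 m³ over 3.47×10^14 m² → Δh = 0.257 m = 25.7 cm.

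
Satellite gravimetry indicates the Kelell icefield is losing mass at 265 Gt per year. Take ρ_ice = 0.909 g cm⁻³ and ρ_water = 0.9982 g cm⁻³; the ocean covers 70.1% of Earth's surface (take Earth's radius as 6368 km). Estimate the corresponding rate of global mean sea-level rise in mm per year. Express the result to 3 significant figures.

≈ 0.743 mm/yr

ρ_w = 0.9982 g cm⁻³ = 998.2 kg m⁻³. Annual water volume added = 265 Gt / ρ_w = 2.650×10^14 kg / 998.2 kg m⁻³ = 2.655×10^11 m³.
Δh per year = 2.655×10^11 / 3.57×10^14 = 7.43×10^-4 m = 0.743 mm.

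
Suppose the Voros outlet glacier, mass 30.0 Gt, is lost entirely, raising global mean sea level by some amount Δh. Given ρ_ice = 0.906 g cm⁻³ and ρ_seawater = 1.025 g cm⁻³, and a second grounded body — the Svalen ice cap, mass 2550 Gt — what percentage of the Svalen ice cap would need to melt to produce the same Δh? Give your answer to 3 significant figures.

≈ 1.18 %

Equal sea-level rise means equal mass of meltwater, i.e. equal mass of ice lost.
Ice mass of Voros: 3.000×10^13 kg; ice mass of Svalen: 2.550×10^15 kg.
Fraction required = 3.000×10^13 / 2.550×10^15 = 0.0118 → 1.18 %.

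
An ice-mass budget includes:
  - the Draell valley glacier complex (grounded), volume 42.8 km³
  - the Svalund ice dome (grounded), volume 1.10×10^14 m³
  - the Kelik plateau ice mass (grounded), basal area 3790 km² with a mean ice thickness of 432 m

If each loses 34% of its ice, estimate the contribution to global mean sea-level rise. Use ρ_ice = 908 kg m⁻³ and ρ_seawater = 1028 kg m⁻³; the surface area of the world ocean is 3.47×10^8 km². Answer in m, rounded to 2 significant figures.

Draell: 0.34 × 42.8 km³ × (908/1028) = 12.85 km³ of water.
Svalund: 0.34 × 1.10×10^14 m³ × (908/1028) = 3.303×10^13 m³ of water.
Kelik: ice volume = 3790 km² × 432 m = 1637 km³; 0.34 × 1637 × (908/1028) = 491.7 km³ of water.
Total added water ≈ 3.354×10^13 m³ over 3.47×10^14 m² → Δh = 0.0967 m.

≈ 0.097 m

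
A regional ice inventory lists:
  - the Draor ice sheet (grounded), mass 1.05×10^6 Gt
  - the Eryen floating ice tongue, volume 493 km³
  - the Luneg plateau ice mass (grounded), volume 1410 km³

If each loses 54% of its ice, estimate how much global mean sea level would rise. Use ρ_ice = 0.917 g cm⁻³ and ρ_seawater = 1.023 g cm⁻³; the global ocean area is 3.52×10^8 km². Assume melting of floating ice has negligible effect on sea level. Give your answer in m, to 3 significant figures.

≈ 1.58 m

Draor: 0.54 × 1.05×10^6 Gt = 5.670×10^17 kg; dividing by ρ_w = 1.023 g cm⁻³ = 1023 kg m⁻³ gives 5.543×10^14 m³ of water.
The Eryen floating ice tongue is floating and already displaces its own weight of water, so its melt adds essentially nothing to sea level.
Luneg: 0.54 × 1410 km³ × (917/1023) = 682.5 km³ of water.
Total added water ≈ 5.549×10^14 m³ over 3.52×10^14 m² → Δh = 1.58 m.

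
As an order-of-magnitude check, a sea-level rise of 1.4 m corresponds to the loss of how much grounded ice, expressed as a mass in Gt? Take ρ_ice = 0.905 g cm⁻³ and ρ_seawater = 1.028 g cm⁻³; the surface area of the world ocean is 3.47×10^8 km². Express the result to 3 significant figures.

Required water volume = Δh × A = 1.4 m × 3.47×10^14 m² = 4.858×10^14 m³.
ρ_w = 1.028 g cm⁻³ = 1028 kg m⁻³, so the mass of water = 4.858×10^14 m³ × 1028 kg m⁻³ = 4.994×10^17 kg = 4.99×10^5 Gt (and the same mass of ice, by conservation).

≈ 4.99×10^5 Gt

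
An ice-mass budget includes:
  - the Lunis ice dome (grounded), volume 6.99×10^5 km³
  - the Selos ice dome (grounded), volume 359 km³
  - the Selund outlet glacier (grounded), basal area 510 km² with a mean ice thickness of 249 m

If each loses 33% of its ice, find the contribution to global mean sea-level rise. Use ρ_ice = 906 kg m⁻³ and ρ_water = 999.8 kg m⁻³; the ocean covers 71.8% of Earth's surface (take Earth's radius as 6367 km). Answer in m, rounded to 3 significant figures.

≈ 0.572 m

Lunis: 0.33 × 6.99×10^5 km³ × (906/999.8) = 2.090×10^5 km³ of water.
Selos: 0.33 × 359 km³ × (906/999.8) = 107.4 km³ of water.
Selund: ice volume = 510 km² × 249 m = 127.0 km³; 0.33 × 127.0 × (906/999.8) = 37.98 km³ of water.
Total added water ≈ 2.092×10^14 m³ over 3.66×10^14 m² → Δh = 0.572 m.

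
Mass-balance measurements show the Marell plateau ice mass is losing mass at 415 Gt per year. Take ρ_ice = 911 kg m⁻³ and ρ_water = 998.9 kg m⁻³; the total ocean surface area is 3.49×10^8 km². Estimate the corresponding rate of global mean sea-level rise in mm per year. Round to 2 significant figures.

ρ_w = 998.9 kg m⁻³. Annual water volume added = 415 Gt / ρ_w = 4.150×10^14 kg / 998.9 kg m⁻³ = 4.155×10^11 m³.
Δh per year = 4.155×10^11 / 3.49×10^14 = 1.19×10^-3 m = 1.2 mm.

≈ 1.2 mm/yr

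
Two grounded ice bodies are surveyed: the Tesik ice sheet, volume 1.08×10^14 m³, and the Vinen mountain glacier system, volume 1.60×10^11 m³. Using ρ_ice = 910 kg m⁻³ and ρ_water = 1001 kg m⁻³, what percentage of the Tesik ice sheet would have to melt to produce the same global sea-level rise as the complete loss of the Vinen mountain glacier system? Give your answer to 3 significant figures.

≈ 0.148 %

Equal sea-level rise means equal mass of meltwater, i.e. equal mass of ice lost.
Ice mass of Vinen: 1.456×10^14 kg; ice mass of Tesik: 9.828×10^16 kg.
Fraction required = 1.456×10^14 / 9.828×10^16 = 1.48×10^-3 → 0.148 %.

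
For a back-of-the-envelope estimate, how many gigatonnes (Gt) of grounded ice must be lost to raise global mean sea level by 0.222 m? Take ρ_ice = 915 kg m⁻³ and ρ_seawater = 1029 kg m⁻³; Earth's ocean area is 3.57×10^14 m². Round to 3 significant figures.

≈ 8.16×10^4 Gt

Required water volume = Δh × A = 0.222 m × 3.57×10^14 m² = 7.925×10^13 m³.
ρ_w = 1029 kg m⁻³, so the mass of water = 7.925×10^13 m³ × 1029 kg m⁻³ = 8.155×10^16 kg = 8.16×10^4 Gt (and the same mass of ice, by conservation).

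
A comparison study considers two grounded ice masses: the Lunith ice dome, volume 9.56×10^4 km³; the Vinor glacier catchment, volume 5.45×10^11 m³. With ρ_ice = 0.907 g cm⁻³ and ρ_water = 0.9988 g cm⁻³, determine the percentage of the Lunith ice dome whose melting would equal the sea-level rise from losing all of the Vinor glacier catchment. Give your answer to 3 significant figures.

≈ 0.570 %

Equal sea-level rise means equal mass of meltwater, i.e. equal mass of ice lost.
Ice mass of Vinor: 4.943×10^14 kg; ice mass of Lunith: 8.671×10^16 kg.
Fraction required = 4.943×10^14 / 8.671×10^16 = 5.70×10^-3 → 0.570 %.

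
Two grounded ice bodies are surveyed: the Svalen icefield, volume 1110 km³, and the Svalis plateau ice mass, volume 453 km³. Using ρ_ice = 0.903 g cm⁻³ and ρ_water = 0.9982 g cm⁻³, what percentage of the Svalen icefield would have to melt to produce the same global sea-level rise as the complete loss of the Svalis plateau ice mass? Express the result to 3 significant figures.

≈ 40.8 %

Equal sea-level rise means equal mass of meltwater, i.e. equal mass of ice lost.
Ice mass of Svalis: 4.091×10^14 kg; ice mass of Svalen: 1.002×10^15 kg.
Fraction required = 4.091×10^14 / 1.002×10^15 = 0.408 → 40.8 %.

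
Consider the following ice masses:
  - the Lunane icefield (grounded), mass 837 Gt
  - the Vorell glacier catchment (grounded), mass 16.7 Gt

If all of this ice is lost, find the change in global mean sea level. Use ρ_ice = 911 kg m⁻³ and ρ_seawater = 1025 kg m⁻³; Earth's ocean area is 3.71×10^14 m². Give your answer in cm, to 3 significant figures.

Lunane: 837 Gt = 8.370×10^14 kg; dividing by ρ_w = 1025 kg m⁻³ gives 8.166×10^11 m³ of water.
Vorell: 16.7 Gt = 1.670×10^13 kg; dividing by ρ_w = 1025 kg m⁻³ gives 1.629×10^10 m³ of water.
Total added water ≈ 8.329×10^11 m³ over 3.71×10^14 m² → Δh = 2.24×10^-3 m = 0.224 cm.

≈ 0.224 cm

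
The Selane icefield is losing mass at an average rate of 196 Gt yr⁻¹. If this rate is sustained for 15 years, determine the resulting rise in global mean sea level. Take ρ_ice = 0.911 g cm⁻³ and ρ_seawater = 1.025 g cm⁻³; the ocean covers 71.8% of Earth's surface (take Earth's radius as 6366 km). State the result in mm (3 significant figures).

≈ 7.84 mm

Total mass lost = 196 Gt/yr × 15 yr = 2940 Gt = 2.940×10^15 kg.
ρ_w = 1.025 g cm⁻³ = 1025 kg m⁻³, so water volume = 2.940×10^15 / 1025 = 2.868×10^12 m³.
Δh = 2.868×10^12 / 3.66×10^14 = 7.84×10^-3 m = 7.84 mm.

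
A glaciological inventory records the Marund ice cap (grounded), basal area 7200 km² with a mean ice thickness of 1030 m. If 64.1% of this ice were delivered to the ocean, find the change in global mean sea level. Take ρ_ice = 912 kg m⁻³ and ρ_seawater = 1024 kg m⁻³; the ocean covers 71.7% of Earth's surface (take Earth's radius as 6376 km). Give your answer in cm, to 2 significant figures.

Marund: ice volume = 7200 km² × 1030 m = 7416 km³; 0.641 × 7416 × (912/1024) = 4234 km³ of water.
Spread over 3.66×10^14 m² of ocean, Δh = 4.234×10^12 / 3.66×10^14 = 0.0116 m = 1.2 cm.

≈ 1.2 cm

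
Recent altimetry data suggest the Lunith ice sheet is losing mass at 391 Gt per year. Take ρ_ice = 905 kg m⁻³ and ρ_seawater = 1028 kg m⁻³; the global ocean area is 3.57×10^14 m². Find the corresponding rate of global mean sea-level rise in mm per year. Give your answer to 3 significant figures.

ρ_w = 1028 kg m⁻³. Annual water volume added = 391 Gt / ρ_w = 3.910×10^14 kg / 1028 kg m⁻³ = 3.804×10^11 m³.
Δh per year = 3.804×10^11 / 3.57×10^14 = 1.07×10^-3 m = 1.07 mm.

≈ 1.07 mm/yr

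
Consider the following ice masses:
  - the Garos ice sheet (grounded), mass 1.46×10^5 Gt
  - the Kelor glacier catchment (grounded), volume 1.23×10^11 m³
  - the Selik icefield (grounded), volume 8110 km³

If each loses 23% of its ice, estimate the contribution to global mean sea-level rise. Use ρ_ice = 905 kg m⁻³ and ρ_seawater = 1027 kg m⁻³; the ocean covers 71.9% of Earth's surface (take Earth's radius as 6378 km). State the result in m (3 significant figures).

≈ 0.0935 m

Garos: 0.23 × 1.46×10^5 Gt = 3.358×10^16 kg; dividing by ρ_w = 1027 kg m⁻³ gives 3.270×10^13 m³ of water.
Kelor: 0.23 × 1.23×10^11 m³ × (905/1027) = 2.493×10^10 m³ of water.
Selik: 0.23 × 8110 km³ × (905/1027) = 1644 km³ of water.
Total added water ≈ 3.437×10^13 m³ over 3.68×10^14 m² → Δh = 0.0935 m.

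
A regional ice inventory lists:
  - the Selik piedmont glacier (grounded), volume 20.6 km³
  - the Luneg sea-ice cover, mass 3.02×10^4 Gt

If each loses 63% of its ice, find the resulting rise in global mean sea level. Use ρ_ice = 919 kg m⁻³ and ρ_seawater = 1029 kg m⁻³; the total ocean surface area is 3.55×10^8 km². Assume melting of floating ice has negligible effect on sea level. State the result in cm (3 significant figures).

Selik: 0.63 × 20.6 km³ × (919/1029) = 11.59 km³ of water.
The Luneg sea-ice cover is floating and already displaces its own weight of water, so its melt adds essentially nothing to sea level.
Total added water ≈ 1.159×10^10 m³ over 3.55×10^14 m² → Δh = 3.26×10^-5 m = 3.26×10^-3 cm.

≈ 3.26×10^-3 cm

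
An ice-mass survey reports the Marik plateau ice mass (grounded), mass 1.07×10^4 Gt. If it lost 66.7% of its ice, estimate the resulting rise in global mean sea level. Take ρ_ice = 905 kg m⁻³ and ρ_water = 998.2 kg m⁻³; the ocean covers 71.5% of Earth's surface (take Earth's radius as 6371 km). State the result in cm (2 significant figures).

Marik: 0.667 × 1.07×10^4 Gt = 7.137×10^15 kg; dividing by ρ_w = 998.2 kg m⁻³ gives 7.150×10^12 m³ of water.
Spread over 3.65×10^14 m² of ocean, Δh = 7.150×10^12 / 3.65×10^14 = 0.0196 m = 2.0 cm.

≈ 2.0 cm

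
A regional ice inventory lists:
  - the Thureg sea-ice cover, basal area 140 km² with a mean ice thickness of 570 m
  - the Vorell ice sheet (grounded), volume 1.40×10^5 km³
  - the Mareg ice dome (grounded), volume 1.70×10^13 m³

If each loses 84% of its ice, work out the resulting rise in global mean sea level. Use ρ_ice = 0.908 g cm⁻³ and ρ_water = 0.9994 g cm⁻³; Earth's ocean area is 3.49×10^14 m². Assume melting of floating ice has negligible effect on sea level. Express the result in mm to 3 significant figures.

The Thureg sea-ice cover is floating and already displaces its own weight of water, so its melt adds essentially nothing to sea level.
Vorell: 0.84 × 1.40×10^5 km³ × (908/999.4) = 1.068×10^5 km³ of water.
Mareg: 0.84 × 1.70×10^13 m³ × (908/999.4) = 1.297×10^13 m³ of water.
Total added water ≈ 1.198×10^14 m³ over 3.49×10^14 m² → Δh = 0.343 m = 343 mm.

≈ 343 mm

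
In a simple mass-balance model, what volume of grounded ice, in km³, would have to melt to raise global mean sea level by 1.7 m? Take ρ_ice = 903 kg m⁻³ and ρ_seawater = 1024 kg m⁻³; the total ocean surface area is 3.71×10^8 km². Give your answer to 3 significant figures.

Required water volume = Δh × A = 1.7 m × 3.71×10^14 m² = 6.307×10^14 m³ = 6.307×10^5 km³.
Ice volume = water volume × ρ_w/ρ_ice = 6.307×10^5 × 1024/903 = 7.15×10^5 km³.

≈ 7.15×10^5 km³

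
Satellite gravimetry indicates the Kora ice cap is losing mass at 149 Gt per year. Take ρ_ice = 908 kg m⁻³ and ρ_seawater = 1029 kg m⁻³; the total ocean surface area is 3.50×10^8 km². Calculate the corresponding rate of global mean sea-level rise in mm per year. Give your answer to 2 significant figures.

≈ 0.41 mm/yr

ρ_w = 1029 kg m⁻³. Annual water volume added = 149 Gt / ρ_w = 1.490×10^14 kg / 1029 kg m⁻³ = 1.448×10^11 m³.
Δh per year = 1.448×10^11 / 3.50×10^14 = 4.14×10^-4 m = 0.41 mm.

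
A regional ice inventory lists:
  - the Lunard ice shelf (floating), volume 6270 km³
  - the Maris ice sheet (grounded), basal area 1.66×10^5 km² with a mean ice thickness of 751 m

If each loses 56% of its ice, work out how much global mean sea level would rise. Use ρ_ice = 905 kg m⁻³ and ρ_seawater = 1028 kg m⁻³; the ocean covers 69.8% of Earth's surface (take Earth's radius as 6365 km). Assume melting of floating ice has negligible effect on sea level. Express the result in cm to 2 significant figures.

≈ 17 cm

The Lunard ice shelf is floating and already displaces its own weight of water, so its melt adds essentially nothing to sea level.
Maris: ice volume = 1.66×10^5 km² × 751 m = 1.247×10^5 km³; 0.56 × 1.247×10^5 × (905/1028) = 6.146×10^4 km³ of water.
Total added water ≈ 6.146×10^13 m³ over 3.55×10^14 m² → Δh = 0.173 m = 17 cm.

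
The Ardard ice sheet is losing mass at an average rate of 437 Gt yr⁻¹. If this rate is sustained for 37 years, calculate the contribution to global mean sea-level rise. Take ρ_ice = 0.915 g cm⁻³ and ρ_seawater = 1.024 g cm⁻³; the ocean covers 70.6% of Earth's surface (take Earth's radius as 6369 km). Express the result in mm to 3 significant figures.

≈ 43.9 mm

Total mass lost = 437 Gt/yr × 37 yr = 1.617×10^4 Gt = 1.617×10^16 kg.
ρ_w = 1.024 g cm⁻³ = 1024 kg m⁻³, so water volume = 1.617×10^16 / 1024 = 1.579×10^13 m³.
Δh = 1.579×10^13 / 3.60×10^14 = 0.0439 m = 43.9 mm.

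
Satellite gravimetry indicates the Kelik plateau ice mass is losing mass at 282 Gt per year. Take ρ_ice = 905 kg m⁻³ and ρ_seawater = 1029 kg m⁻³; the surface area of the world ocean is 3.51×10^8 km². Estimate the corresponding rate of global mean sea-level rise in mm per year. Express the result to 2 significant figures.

ρ_w = 1029 kg m⁻³. Annual water volume added = 282 Gt / ρ_w = 2.820×10^14 kg / 1029 kg m⁻³ = 2.741×10^11 m³.
Δh per year = 2.741×10^11 / 3.51×10^14 = 7.81×10^-4 m = 0.78 mm.

≈ 0.78 mm/yr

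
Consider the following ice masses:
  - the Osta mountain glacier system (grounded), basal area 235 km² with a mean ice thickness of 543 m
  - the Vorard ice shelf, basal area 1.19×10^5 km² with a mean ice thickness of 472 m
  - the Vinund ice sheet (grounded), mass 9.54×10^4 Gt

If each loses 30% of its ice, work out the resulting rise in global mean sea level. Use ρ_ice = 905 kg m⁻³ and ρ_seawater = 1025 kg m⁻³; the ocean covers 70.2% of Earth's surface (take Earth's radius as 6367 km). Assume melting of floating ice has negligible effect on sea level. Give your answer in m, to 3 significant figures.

≈ 0.0782 m

Osta: ice volume = 235 km² × 543 m = 127.6 km³; 0.3 × 127.6 × (905/1025) = 33.80 km³ of water.
The Vorard ice shelf is floating and already displaces its own weight of water, so its melt adds essentially nothing to sea level.
Vinund: 0.3 × 9.54×10^4 Gt = 2.862×10^16 kg; dividing by ρ_w = 1025 kg m⁻³ gives 2.792×10^13 m³ of water.
Total added water ≈ 2.796×10^13 m³ over 3.58×10^14 m² → Δh = 0.0782 m.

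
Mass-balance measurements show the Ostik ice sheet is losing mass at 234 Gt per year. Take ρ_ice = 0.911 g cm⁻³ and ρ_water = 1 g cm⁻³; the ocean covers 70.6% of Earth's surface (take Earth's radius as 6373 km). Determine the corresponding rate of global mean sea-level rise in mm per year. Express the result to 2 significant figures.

≈ 0.65 mm/yr

ρ_w = 1 g cm⁻³ = 1000 kg m⁻³. Annual water volume added = 234 Gt / ρ_w = 2.340×10^14 kg / 1000 kg m⁻³ = 2.340×10^11 m³.
Δh per year = 2.340×10^11 / 3.60×10^14 = 6.49×10^-4 m = 0.65 mm.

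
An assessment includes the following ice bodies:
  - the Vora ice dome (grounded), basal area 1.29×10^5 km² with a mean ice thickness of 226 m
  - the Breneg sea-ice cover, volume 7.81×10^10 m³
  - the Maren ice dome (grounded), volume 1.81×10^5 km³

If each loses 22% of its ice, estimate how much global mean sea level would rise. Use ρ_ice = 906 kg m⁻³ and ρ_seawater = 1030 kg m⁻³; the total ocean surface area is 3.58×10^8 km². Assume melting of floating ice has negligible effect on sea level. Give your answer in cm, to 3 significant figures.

≈ 11.4 cm

Vora: ice volume = 1.29×10^5 km² × 226 m = 2.915×10^4 km³; 0.22 × 2.915×10^4 × (906/1030) = 5642 km³ of water.
The Breneg sea-ice cover is floating and already displaces its own weight of water, so its melt adds essentially nothing to sea level.
Maren: 0.22 × 1.81×10^5 km³ × (906/1030) = 3.503×10^4 km³ of water.
Total added water ≈ 4.067×10^13 m³ over 3.58×10^14 m² → Δh = 0.114 m = 11.4 cm.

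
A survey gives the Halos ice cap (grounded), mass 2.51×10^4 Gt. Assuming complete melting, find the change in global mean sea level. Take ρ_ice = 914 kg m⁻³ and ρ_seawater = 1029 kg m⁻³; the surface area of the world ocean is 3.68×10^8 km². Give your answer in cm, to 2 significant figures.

≈ 6.6 cm

Halos: 2.51×10^4 Gt = 2.510×10^16 kg; dividing by ρ_w = 1029 kg m⁻³ gives 2.439×10^13 m³ of water.
Spread over 3.68×10^14 m² of ocean, Δh = 2.439×10^13 / 3.68×10^14 = 0.0663 m = 6.6 cm.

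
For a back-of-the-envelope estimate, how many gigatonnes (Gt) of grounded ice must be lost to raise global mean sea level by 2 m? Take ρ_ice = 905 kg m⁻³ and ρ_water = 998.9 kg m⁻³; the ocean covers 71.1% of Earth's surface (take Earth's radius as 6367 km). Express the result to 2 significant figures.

≈ 7.2×10^5 Gt

Required water volume = Δh × A = 2 m × 3.62×10^14 m² = 7.244×10^14 m³.
ρ_w = 998.9 kg m⁻³, so the mass of water = 7.244×10^14 m³ × 998.9 kg m⁻³ = 7.236×10^17 kg = 7.2×10^5 Gt (and the same mass of ice, by conservation).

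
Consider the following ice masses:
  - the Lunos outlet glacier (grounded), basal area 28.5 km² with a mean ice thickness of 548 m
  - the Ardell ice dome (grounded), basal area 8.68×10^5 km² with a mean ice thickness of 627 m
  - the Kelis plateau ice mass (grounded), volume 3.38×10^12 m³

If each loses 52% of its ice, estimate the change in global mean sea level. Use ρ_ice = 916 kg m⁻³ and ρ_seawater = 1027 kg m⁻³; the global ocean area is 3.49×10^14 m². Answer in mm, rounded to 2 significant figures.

≈ 730 mm

Lunos: ice volume = 28.5 km² × 548 m = 15.62 km³; 0.52 × 15.62 × (916/1027) = 7.244 km³ of water.
Ardell: ice volume = 8.68×10^5 km² × 627 m = 5.442×10^5 km³; 0.52 × 5.442×10^5 × (916/1027) = 2.524×10^5 km³ of water.
Kelis: 0.52 × 3.38×10^12 m³ × (916/1027) = 1.568×10^12 m³ of water.
Total added water ≈ 2.540×10^14 m³ over 3.49×10^14 m² → Δh = 0.728 m = 730 mm.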